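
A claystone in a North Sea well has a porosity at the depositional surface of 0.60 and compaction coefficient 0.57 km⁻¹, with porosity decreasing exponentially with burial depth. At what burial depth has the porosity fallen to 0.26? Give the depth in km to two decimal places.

Invert Athy's law: d = ln(φ₀/φ) / c
d = ln(0.6/0.26) / 0.57 = ln(2.308) / 0.57 = 0.8362 / 0.57 = 1.467 km

1.47 km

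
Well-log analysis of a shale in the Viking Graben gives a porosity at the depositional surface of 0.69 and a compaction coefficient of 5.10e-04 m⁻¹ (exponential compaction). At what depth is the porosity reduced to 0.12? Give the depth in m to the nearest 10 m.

Working in km (1 km = 1000 m; β in km⁻¹ = β in m⁻¹ × 1000):
Invert Athy's law: d = ln(φ₀/φ) / β
d = ln(0.69/0.12) / 0.51 = ln(5.75) / 0.51 = 1.7492 / 0.51 = 3.430 km

3430 m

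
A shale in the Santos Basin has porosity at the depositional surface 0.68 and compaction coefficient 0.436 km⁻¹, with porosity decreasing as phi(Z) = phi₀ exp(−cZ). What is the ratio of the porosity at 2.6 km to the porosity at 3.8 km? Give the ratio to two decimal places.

phi(Z₁)/phi(Z₂) = e^(−c·Z₁)/e^(−c·Z₂) = e^{c(Z₂−Z₁)}
= exp(0.436 × 1.2) = exp(0.5232) = 1.6874

1.69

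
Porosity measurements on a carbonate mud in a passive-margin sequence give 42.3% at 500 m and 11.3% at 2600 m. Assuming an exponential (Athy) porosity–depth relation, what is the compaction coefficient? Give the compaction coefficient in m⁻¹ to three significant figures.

0.000629 m⁻¹

Working in km (1 km = 1000 m; β in km⁻¹ = β in m⁻¹ × 1000):
Athy: φ(z) = φ₀ e^(−βz) ⇒ φ₁/φ₂ = e^{β(z₂−z₁)} ⇒ β = ln(φ₁/φ₂)/(z₂−z₁)
β = ln(0.423/0.113) / (2.6 − 0.5) = ln(3.743) / 2.1 = 1.3200 / 2.1 = 0.6286 km⁻¹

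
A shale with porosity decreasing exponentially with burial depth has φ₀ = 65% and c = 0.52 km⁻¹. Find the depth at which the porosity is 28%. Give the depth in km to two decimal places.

Invert Athy's law: z = ln(φ₀/φ) / c
z = ln(0.65/0.28) / 0.52 = ln(2.321) / 0.52 = 0.8422 / 0.52 = 1.620 km

1.62 km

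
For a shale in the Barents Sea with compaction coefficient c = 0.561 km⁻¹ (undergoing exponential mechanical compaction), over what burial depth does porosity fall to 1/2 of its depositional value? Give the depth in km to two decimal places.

n/n₀ = 1/2 ⇒ exp(−c·Z) = 1/2 ⇒ Z = ln(2) / c
Z = 0.6931 / 0.561 = 1.236 km

1.24 km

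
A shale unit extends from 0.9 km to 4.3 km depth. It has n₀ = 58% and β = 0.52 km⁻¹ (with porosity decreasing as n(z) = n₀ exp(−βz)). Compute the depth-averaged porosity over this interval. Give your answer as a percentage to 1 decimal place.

⟨n⟩ = (1/(z₂−z₁)) ∫ n₀ e^(−βz) dz = n₀·(e^(−β·z₁) − e^(−β·z₂)) / (β·(z₂−z₁))
e^(−0.52×0.9) = 0.6263; e^(−0.52×4.3) = 0.1069
⟨n⟩ = 0.58 × (0.6263 − 0.1069) / (0.52 × 3.4) = 0.58 × 0.2938 = 0.1704

17.0%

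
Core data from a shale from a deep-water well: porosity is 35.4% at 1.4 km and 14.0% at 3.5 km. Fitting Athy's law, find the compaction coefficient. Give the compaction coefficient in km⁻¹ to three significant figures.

0.442 km⁻¹

Athy: n(z) = n₀ e^(−kz) ⇒ n₁/n₂ = e^{k(z₂−z₁)} ⇒ k = ln(n₁/n₂)/(z₂−z₁)
k = ln(0.354/0.14) / (3.5 − 1.4) = ln(2.529) / 2.1 = 0.9277 / 2.1 = 0.4417 km⁻¹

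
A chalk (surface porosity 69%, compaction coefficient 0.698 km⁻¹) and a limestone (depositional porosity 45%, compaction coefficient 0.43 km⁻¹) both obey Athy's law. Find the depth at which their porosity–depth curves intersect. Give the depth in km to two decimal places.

Set φ₀ₐ e^(−βₐz) = φ₀ᵦ e^(−βᵦz) ⇒ ln(φ₀ₐ/φ₀ᵦ) = (βₐ − βᵦ)·z
z = ln(0.69/0.45) / (0.698 − 0.43) = 0.4274 / 0.268 = 1.595 km

1.59 km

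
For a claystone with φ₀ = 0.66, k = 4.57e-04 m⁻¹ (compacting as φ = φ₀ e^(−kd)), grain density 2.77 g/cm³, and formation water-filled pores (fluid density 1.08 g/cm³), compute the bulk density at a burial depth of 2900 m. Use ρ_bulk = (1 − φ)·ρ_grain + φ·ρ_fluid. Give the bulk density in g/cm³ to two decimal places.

Working in km (1 km = 1000 m; k in km⁻¹ = k in m⁻¹ × 1000):
Porosity at depth: φ = 0.66·exp(−0.457×2.9) = 0.66×0.2657 = 0.1754
Bulk density: ρ_b = (1−φ)ρ_g + φ·ρ_f = 0.8246×2.77 + 0.1754×1.08
       = 2.284 + 0.189 = 2.474 g/cm³

2.47 g/cm³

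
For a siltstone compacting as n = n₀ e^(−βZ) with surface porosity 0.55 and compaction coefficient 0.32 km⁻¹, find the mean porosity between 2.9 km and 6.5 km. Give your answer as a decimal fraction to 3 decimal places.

0.129

⟨n⟩ = (1/(Z₂−Z₁)) ∫ n₀ e^(−βZ) dZ = n₀·(e^(−β·Z₁) − e^(−β·Z₂)) / (β·(Z₂−Z₁))
e^(−0.32×2.9) = 0.3953; e^(−0.32×6.5) = 0.1249
⟨n⟩ = 0.55 × (0.3953 − 0.1249) / (0.32 × 3.6) = 0.55 × 0.2347 = 0.1291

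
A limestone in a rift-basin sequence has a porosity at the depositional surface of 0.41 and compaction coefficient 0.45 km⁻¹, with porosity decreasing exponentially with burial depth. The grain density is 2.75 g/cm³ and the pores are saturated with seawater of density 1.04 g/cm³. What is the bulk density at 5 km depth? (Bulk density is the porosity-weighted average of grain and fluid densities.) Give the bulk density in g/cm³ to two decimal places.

2.68 g/cm³

Porosity at depth: n = 0.41·exp(−0.45×5) = 0.41×0.1054 = 0.0432
Bulk density: ρ_b = (1−n)ρ_g + n·ρ_f = 0.9568×2.75 + 0.0432×1.04
       = 2.631 + 0.045 = 2.676 g/cm³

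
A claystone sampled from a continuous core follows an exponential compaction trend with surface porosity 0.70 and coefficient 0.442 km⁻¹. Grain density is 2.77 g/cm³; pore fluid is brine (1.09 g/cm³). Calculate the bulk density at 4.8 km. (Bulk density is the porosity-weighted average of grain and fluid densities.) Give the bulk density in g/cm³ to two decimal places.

Porosity at depth: n = 0.7·exp(−0.442×4.8) = 0.7×0.1198 = 0.0839
Bulk density: ρ_b = (1−n)ρ_g + n·ρ_f = 0.9161×2.77 + 0.0839×1.09
       = 2.538 + 0.091 = 2.629 g/cm³

2.63 g/cm³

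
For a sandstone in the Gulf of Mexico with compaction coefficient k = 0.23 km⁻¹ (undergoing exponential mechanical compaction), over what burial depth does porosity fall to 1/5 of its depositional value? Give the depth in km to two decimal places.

n/n₀ = 1/5 ⇒ exp(−k·z) = 1/5 ⇒ z = ln(5) / k
z = 1.6094 / 0.23 = 6.998 km

7.00 km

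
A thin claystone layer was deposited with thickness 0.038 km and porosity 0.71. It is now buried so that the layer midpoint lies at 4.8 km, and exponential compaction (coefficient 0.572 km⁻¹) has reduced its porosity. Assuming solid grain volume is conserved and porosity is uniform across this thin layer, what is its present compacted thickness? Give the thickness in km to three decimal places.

0.012 km

Porosity at 4.8 km: φ = 0.71·exp(−0.572×4.8) = 0.0456
Solid-volume conservation: h(1−φ) = h₀(1−φ₀) ⇒ h = h₀·(1−φ₀)/(1−φ)
h = 0.038 × (1 − 0.71)/(1 − 0.0456) = 0.038 × 0.3039 = 0.0115 km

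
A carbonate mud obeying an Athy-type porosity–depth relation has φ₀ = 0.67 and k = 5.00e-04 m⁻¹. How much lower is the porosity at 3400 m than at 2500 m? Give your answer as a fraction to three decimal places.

Working in km (1 km = 1000 m; k in km⁻¹ = k in m⁻¹ × 1000):
φ(2.5) = 0.67·e^(−0.5×2.5) = 0.1920
φ(3.4) = 0.67·e^(−0.5×3.4) = 0.1224
Δφ = 0.1920 − 0.1224 = 0.0696

0.070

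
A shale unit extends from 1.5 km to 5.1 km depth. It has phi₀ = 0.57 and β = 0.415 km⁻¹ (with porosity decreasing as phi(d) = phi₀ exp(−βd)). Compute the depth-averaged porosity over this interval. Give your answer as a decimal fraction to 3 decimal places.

⟨phi⟩ = (1/(d₂−d₁)) ∫ phi₀ e^(−βd) dd = phi₀·(e^(−β·d₁) − e^(−β·d₂)) / (β·(d₂−d₁))
e^(−0.415×1.5) = 0.5366; e^(−0.415×5.1) = 0.1205
⟨phi⟩ = 0.57 × (0.5366 − 0.1205) / (0.415 × 3.6) = 0.57 × 0.2785 = 0.1588

0.159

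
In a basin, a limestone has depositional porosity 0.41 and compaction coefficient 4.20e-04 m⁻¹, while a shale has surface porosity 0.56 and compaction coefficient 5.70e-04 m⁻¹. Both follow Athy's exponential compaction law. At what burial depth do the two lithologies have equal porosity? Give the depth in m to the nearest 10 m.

Working in km (1 km = 1000 m; c in km⁻¹ = c in m⁻¹ × 1000):
Set n₀ₐ e^(−cₐz) = n₀ᵦ e^(−cᵦz) ⇒ ln(n₀ₐ/n₀ᵦ) = (cₐ − cᵦ)·z
z = ln(0.41/0.56) / (0.42 − 0.57) = -0.3118 / -0.15 = 2.079 km

2080 m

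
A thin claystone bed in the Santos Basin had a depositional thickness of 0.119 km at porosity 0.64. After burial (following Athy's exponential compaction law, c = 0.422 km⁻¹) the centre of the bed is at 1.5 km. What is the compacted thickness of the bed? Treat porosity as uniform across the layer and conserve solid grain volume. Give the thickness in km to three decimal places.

0.065 km

Porosity at 1.5 km: n = 0.64·exp(−0.422×1.5) = 0.3398
Solid-volume conservation: h(1−n) = h₀(1−n₀) ⇒ h = h₀·(1−n₀)/(1−n)
h = 0.119 × (1 − 0.64)/(1 − 0.3398) = 0.119 × 0.5453 = 0.0649 km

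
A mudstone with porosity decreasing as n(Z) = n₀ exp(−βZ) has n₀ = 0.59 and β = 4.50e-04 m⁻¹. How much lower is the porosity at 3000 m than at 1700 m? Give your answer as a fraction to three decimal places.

Working in km (1 km = 1000 m; β in km⁻¹ = β in m⁻¹ × 1000):
n(1.7) = 0.59·e^(−0.45×1.7) = 0.2745
n(3) = 0.59·e^(−0.45×3) = 0.1530
Δn = 0.2745 − 0.1530 = 0.1216

0.122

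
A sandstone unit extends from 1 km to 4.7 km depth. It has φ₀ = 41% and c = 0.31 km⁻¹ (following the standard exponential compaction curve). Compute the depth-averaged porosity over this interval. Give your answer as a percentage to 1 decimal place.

⟨φ⟩ = (1/(z₂−z₁)) ∫ φ₀ e^(−cz) dz = φ₀·(e^(−c·z₁) − e^(−c·z₂)) / (c·(z₂−z₁))
e^(−0.31×1) = 0.7334; e^(−0.31×4.7) = 0.2329
⟨φ⟩ = 0.41 × (0.7334 − 0.2329) / (0.31 × 3.7) = 0.41 × 0.4364 = 0.1789

17.9%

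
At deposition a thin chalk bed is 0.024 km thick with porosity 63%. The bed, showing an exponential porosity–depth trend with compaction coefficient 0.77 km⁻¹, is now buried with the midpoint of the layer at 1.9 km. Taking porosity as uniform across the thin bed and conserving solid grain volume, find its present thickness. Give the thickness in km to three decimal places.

0.010 km

Porosity at 1.9 km: φ = 0.63·exp(−0.77×1.9) = 0.1459
Solid-volume conservation: h(1−φ) = h₀(1−φ₀) ⇒ h = h₀·(1−φ₀)/(1−φ)
h = 0.024 × (1 − 0.63)/(1 − 0.1459) = 0.024 × 0.4332 = 0.0104 km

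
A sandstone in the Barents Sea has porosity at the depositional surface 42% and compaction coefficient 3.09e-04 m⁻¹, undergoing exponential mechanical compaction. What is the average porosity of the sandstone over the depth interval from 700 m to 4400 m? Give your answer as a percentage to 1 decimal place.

20.2%

Working in km (1 km = 1000 m; c in km⁻¹ = c in m⁻¹ × 1000):
⟨phi⟩ = (1/(d₂−d₁)) ∫ phi₀ e^(−cd) dd = phi₀·(e^(−c·d₁) − e^(−c·d₂)) / (c·(d₂−d₁))
e^(−0.309×0.7) = 0.8055; e^(−0.309×4.4) = 0.2568
⟨phi⟩ = 0.42 × (0.8055 − 0.2568) / (0.309 × 3.7) = 0.42 × 0.4800 = 0.2016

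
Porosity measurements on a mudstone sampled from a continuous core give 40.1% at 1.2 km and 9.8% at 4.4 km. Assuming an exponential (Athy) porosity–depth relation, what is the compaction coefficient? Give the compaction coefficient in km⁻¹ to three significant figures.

0.440 km⁻¹

Athy: n(z) = n₀ e^(−βz) ⇒ n₁/n₂ = e^{β(z₂−z₁)} ⇒ β = ln(n₁/n₂)/(z₂−z₁)
β = ln(0.401/0.098) / (4.4 − 1.2) = ln(4.092) / 3.2 = 1.4090 / 3.2 = 0.4403 km⁻¹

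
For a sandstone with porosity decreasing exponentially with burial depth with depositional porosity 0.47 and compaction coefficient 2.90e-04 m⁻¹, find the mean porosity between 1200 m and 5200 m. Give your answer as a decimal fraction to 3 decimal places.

0.196

Working in km (1 km = 1000 m; β in km⁻¹ = β in m⁻¹ × 1000):
⟨φ⟩ = (1/(Z₂−Z₁)) ∫ φ₀ e^(−βZ) dZ = φ₀·(e^(−β·Z₁) − e^(−β·Z₂)) / (β·(Z₂−Z₁))
e^(−0.29×1.2) = 0.7061; e^(−0.29×5.2) = 0.2214
⟨φ⟩ = 0.47 × (0.7061 − 0.2214) / (0.29 × 4) = 0.47 × 0.4179 = 0.1964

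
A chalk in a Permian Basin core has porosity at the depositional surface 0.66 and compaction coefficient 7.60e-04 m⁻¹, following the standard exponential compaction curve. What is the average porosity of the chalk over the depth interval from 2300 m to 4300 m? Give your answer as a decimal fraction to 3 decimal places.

Working in km (1 km = 1000 m; β in km⁻¹ = β in m⁻¹ × 1000):
⟨n⟩ = (1/(z₂−z₁)) ∫ n₀ e^(−βz) dz = n₀·(e^(−β·z₁) − e^(−β·z₂)) / (β·(z₂−z₁))
e^(−0.76×2.3) = 0.1741; e^(−0.76×4.3) = 0.0381
⟨n⟩ = 0.66 × (0.1741 − 0.0381) / (0.76 × 2) = 0.66 × 0.0895 = 0.0591

0.059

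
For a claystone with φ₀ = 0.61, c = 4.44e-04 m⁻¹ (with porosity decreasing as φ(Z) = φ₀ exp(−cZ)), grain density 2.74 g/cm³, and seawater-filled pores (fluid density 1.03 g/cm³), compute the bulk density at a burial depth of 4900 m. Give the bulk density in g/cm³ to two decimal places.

2.62 g/cm³

Working in km (1 km = 1000 m; c in km⁻¹ = c in m⁻¹ × 1000):
Porosity at depth: φ = 0.61·exp(−0.444×4.9) = 0.61×0.1135 = 0.0693
Bulk density: ρ_b = (1−φ)ρ_g + φ·ρ_f = 0.9307×2.74 + 0.0693×1.03
       = 2.550 + 0.071 = 2.622 g/cm³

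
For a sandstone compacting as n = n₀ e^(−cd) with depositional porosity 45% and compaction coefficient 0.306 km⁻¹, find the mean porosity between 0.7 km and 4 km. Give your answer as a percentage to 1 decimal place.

22.9%

⟨n⟩ = (1/(d₂−d₁)) ∫ n₀ e^(−cd) dd = n₀·(e^(−c·d₁) − e^(−c·d₂)) / (c·(d₂−d₁))
e^(−0.306×0.7) = 0.8072; e^(−0.306×4) = 0.2941
⟨n⟩ = 0.45 × (0.8072 − 0.2941) / (0.306 × 3.3) = 0.45 × 0.5082 = 0.2287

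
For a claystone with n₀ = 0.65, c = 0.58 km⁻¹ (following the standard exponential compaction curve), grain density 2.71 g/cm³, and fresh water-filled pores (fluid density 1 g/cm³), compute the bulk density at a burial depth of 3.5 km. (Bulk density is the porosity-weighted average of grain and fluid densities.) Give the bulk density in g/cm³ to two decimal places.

Porosity at depth: n = 0.65·exp(−0.58×3.5) = 0.65×0.1313 = 0.0854
Bulk density: ρ_b = (1−n)ρ_g + n·ρ_f = 0.9146×2.71 + 0.0854×1
       = 2.479 + 0.085 = 2.564 g/cm³

2.56 g/cm³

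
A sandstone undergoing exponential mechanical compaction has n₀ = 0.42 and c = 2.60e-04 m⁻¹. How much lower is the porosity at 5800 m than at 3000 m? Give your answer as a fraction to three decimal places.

0.100

Working in km (1 km = 1000 m; c in km⁻¹ = c in m⁻¹ × 1000):
n(3) = 0.42·e^(−0.26×3) = 0.1925
n(5.8) = 0.42·e^(−0.26×5.8) = 0.0930
Δn = 0.1925 − 0.0930 = 0.0996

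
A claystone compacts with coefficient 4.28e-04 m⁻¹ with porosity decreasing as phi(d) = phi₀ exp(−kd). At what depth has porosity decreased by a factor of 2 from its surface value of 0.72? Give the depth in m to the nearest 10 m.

1620 m

Working in km (1 km = 1000 m; k in km⁻¹ = k in m⁻¹ × 1000):
phi/phi₀ = 1/2 ⇒ exp(−k·d) = 1/2 ⇒ d = ln(2) / k
d = 0.6931 / 0.428 = 1.620 km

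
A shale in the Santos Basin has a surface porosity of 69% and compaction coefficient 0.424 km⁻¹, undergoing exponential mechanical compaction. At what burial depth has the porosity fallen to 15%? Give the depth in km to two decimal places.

Invert Athy's law: z = ln(phi₀/phi) / k
z = ln(0.69/0.15) / 0.424 = ln(4.6) / 0.424 = 1.5261 / 0.424 = 3.599 km

3.60 km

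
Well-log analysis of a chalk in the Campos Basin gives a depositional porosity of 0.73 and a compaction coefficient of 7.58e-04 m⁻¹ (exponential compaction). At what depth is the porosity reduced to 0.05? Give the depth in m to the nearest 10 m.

Working in km (1 km = 1000 m; c in km⁻¹ = c in m⁻¹ × 1000):
Invert Athy's law: Z = ln(φ₀/φ) / c
Z = ln(0.73/0.05) / 0.758 = ln(14.6) / 0.758 = 2.6810 / 0.758 = 3.537 km

3540 m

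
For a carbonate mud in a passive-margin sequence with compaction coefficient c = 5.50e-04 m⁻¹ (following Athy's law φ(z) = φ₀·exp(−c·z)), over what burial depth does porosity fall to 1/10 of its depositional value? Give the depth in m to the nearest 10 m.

Working in km (1 km = 1000 m; c in km⁻¹ = c in m⁻¹ × 1000):
φ/φ₀ = 1/10 ⇒ exp(−c·z) = 1/10 ⇒ z = ln(10) / c
z = 2.3026 / 0.55 = 4.187 km

4190 m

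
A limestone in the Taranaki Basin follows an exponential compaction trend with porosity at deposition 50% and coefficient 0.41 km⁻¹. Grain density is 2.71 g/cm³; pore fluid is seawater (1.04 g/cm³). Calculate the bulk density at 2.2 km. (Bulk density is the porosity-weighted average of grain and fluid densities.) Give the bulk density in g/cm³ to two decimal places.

Porosity at depth: n = 0.5·exp(−0.41×2.2) = 0.5×0.4058 = 0.2029
Bulk density: ρ_b = (1−n)ρ_g + n·ρ_f = 0.7971×2.71 + 0.2029×1.04
       = 2.160 + 0.211 = 2.371 g/cm³

2.37 g/cm³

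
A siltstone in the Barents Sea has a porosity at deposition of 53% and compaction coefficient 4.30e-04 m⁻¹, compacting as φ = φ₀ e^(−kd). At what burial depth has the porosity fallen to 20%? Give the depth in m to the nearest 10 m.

Working in km (1 km = 1000 m; k in km⁻¹ = k in m⁻¹ × 1000):
Invert Athy's law: d = ln(φ₀/φ) / k
d = ln(0.53/0.2) / 0.43 = ln(2.65) / 0.43 = 0.9746 / 0.43 = 2.266 km

2270 m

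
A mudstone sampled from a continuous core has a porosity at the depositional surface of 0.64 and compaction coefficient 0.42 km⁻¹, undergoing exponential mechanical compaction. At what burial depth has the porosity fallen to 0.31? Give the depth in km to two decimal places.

1.73 km

Invert Athy's law: Z = ln(φ₀/φ) / k
Z = ln(0.64/0.31) / 0.42 = ln(2.065) / 0.42 = 0.7249 / 0.42 = 1.726 km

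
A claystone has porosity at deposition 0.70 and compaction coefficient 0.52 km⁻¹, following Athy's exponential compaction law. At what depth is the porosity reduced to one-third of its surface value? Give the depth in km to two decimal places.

2.11 km

φ/φ₀ = 1/3 ⇒ exp(−β·d) = 1/3 ⇒ d = ln(3) / β
d = 1.0986 / 0.52 = 2.113 km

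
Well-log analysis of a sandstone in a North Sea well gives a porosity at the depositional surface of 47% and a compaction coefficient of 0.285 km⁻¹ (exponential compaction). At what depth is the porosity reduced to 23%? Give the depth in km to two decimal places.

Invert Athy's law: Z = ln(n₀/n) / β
Z = ln(0.47/0.23) / 0.285 = ln(2.043) / 0.285 = 0.7147 / 0.285 = 2.508 km

2.51 km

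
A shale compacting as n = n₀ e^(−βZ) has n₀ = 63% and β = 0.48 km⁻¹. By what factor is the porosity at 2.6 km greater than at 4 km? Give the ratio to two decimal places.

1.96

n(Z₁)/n(Z₂) = e^(−β·Z₁)/e^(−β·Z₂) = e^{β(Z₂−Z₁)}
= exp(0.48 × 1.4) = exp(0.672) = 1.9581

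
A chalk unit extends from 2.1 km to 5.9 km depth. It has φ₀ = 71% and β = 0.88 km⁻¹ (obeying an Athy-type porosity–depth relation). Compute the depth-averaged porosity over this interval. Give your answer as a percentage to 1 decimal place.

3.2%

⟨φ⟩ = (1/(d₂−d₁)) ∫ φ₀ e^(−βd) dd = φ₀·(e^(−β·d₁) − e^(−β·d₂)) / (β·(d₂−d₁))
e^(−0.88×2.1) = 0.1576; e^(−0.88×5.9) = 0.0056
⟨φ⟩ = 0.71 × (0.1576 − 0.0056) / (0.88 × 3.8) = 0.71 × 0.0455 = 0.0323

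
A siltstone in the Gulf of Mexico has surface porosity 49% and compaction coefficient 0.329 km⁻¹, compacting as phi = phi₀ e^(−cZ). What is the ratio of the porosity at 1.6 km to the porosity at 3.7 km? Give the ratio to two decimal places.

phi(Z₁)/phi(Z₂) = e^(−c·Z₁)/e^(−c·Z₂) = e^{c(Z₂−Z₁)}
= exp(0.329 × 2.1) = exp(0.6909) = 1.9955

2.00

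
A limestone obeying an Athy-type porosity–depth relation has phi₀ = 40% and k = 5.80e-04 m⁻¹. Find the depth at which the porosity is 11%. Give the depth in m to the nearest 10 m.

Working in km (1 km = 1000 m; k in km⁻¹ = k in m⁻¹ × 1000):
Invert Athy's law: z = ln(phi₀/phi) / k
z = ln(0.4/0.11) / 0.58 = ln(3.636) / 0.58 = 1.2910 / 0.58 = 2.226 km

2230 m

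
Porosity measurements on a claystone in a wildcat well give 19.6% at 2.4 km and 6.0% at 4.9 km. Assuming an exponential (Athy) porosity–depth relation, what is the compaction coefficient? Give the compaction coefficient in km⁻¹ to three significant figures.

Athy: φ(d) = φ₀ e^(−kd) ⇒ φ₁/φ₂ = e^{k(d₂−d₁)} ⇒ k = ln(φ₁/φ₂)/(d₂−d₁)
k = ln(0.196/0.06) / (4.9 − 2.4) = ln(3.267) / 2.5 = 1.1838 / 2.5 = 0.4735 km⁻¹

0.474 km⁻¹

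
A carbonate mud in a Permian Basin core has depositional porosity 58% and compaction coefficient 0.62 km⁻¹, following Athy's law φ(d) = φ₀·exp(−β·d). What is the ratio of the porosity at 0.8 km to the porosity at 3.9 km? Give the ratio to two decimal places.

φ(d₁)/φ(d₂) = e^(−β·d₁)/e^(−β·d₂) = e^{β(d₂−d₁)}
= exp(0.62 × 3.1) = exp(1.922) = 6.8346

6.83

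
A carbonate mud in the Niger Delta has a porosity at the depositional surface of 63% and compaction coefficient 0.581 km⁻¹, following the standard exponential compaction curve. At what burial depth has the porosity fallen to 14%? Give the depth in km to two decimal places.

2.59 km

Invert Athy's law: d = ln(n₀/n) / β
d = ln(0.63/0.14) / 0.581 = ln(4.5) / 0.581 = 1.5041 / 0.581 = 2.589 km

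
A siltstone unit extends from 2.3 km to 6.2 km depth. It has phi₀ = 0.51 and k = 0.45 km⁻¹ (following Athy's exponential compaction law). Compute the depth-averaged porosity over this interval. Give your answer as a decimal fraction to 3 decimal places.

⟨phi⟩ = (1/(d₂−d₁)) ∫ phi₀ e^(−kd) dd = phi₀·(e^(−k·d₁) − e^(−k·d₂)) / (k·(d₂−d₁))
e^(−0.45×2.3) = 0.3552; e^(−0.45×6.2) = 0.0614
⟨phi⟩ = 0.51 × (0.3552 − 0.0614) / (0.45 × 3.9) = 0.51 × 0.1674 = 0.0854

0.085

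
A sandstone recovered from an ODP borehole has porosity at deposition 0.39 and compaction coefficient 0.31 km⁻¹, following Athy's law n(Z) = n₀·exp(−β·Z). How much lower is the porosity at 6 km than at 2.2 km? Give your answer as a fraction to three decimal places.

0.136

n(2.2) = 0.39·e^(−0.31×2.2) = 0.1972
n(6) = 0.39·e^(−0.31×6) = 0.0607
Δn = 0.1972 − 0.0607 = 0.1365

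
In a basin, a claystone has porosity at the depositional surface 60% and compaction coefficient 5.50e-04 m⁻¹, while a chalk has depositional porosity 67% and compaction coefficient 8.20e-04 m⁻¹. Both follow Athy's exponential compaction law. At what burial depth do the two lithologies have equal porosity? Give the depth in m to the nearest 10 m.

410 m

Working in km (1 km = 1000 m; k in km⁻¹ = k in m⁻¹ × 1000):
Set n₀ₐ e^(−kₐd) = n₀ᵦ e^(−kᵦd) ⇒ ln(n₀ₐ/n₀ᵦ) = (kₐ − kᵦ)·d
d = ln(0.6/0.67) / (0.55 − 0.82) = -0.1103 / -0.27 = 0.409 km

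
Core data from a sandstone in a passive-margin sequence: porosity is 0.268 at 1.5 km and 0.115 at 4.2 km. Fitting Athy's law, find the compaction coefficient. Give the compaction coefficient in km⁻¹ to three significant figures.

Athy: φ(z) = φ₀ e^(−cz) ⇒ φ₁/φ₂ = e^{c(z₂−z₁)} ⇒ c = ln(φ₁/φ₂)/(z₂−z₁)
c = ln(0.268/0.115) / (4.2 − 1.5) = ln(2.33) / 2.7 = 0.8461 / 2.7 = 0.3134 km⁻¹

0.313 km⁻¹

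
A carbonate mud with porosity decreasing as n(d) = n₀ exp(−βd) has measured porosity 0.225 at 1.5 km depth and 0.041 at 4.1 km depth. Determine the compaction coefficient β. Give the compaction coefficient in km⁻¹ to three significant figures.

0.655 km⁻¹

Athy: n(d) = n₀ e^(−βd) ⇒ n₁/n₂ = e^{β(d₂−d₁)} ⇒ β = ln(n₁/n₂)/(d₂−d₁)
β = ln(0.225/0.041) / (4.1 − 1.5) = ln(5.488) / 2.6 = 1.7025 / 2.6 = 0.6548 km⁻¹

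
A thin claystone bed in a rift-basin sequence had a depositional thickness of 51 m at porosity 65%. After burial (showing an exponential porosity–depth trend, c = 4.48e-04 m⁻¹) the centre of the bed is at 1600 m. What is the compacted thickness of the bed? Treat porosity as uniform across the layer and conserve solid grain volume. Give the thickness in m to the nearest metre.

Working in km (1 km = 1000 m; c in km⁻¹ = c in m⁻¹ × 1000):
Porosity at 1.6 km: φ = 0.65·exp(−0.448×1.6) = 0.3174
Solid-volume conservation: h(1−φ) = h₀(1−φ₀) ⇒ h = h₀·(1−φ₀)/(1−φ)
h = 0.051 × (1 − 0.65)/(1 − 0.3174) = 0.051 × 0.5127 = 0.0262 km

26 m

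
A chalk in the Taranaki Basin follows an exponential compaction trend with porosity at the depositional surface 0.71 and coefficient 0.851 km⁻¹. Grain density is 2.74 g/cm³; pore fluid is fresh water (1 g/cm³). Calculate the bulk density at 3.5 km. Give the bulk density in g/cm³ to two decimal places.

Porosity at depth: phi = 0.71·exp(−0.851×3.5) = 0.71×0.0509 = 0.0361
Bulk density: ρ_b = (1−phi)ρ_g + phi·ρ_f = 0.9639×2.74 + 0.0361×1
       = 2.641 + 0.036 = 2.677 g/cm³

2.68 g/cm³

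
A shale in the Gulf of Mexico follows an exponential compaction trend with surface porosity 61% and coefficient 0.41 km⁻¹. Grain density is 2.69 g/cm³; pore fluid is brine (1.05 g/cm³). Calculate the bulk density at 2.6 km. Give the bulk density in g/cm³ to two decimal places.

Porosity at depth: phi = 0.61·exp(−0.41×2.6) = 0.61×0.3444 = 0.2101
Bulk density: ρ_b = (1−phi)ρ_g + phi·ρ_f = 0.7899×2.69 + 0.2101×1.05
       = 2.125 + 0.221 = 2.345 g/cm³

2.35 g/cm³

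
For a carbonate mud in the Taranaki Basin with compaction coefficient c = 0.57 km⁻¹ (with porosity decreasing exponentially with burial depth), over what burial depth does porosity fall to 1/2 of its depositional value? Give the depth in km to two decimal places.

1.22 km

phi/phi₀ = 1/2 ⇒ exp(−c·Z) = 1/2 ⇒ Z = ln(2) / c
Z = 0.6931 / 0.57 = 1.216 km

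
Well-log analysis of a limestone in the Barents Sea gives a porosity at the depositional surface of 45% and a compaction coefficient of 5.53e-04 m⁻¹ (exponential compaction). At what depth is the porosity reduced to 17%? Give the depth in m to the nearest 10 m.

Working in km (1 km = 1000 m; β in km⁻¹ = β in m⁻¹ × 1000):
Invert Athy's law: Z = ln(φ₀/φ) / β
Z = ln(0.45/0.17) / 0.553 = ln(2.647) / 0.553 = 0.9734 / 0.553 = 1.760 km

1760 m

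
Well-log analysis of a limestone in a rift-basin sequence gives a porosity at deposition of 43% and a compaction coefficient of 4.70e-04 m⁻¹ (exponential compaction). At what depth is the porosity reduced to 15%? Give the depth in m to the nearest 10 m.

2240 m

Working in km (1 km = 1000 m; β in km⁻¹ = β in m⁻¹ × 1000):
Invert Athy's law: z = ln(n₀/n) / β
z = ln(0.43/0.15) / 0.47 = ln(2.867) / 0.47 = 1.0531 / 0.47 = 2.241 km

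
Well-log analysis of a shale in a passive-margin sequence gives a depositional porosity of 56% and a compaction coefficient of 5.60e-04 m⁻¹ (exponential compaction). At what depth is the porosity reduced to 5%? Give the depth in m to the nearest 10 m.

4310 m

Working in km (1 km = 1000 m; k in km⁻¹ = k in m⁻¹ × 1000):
Invert Athy's law: d = ln(phi₀/phi) / k
d = ln(0.56/0.05) / 0.56 = ln(11.2) / 0.56 = 2.4159 / 0.56 = 4.314 km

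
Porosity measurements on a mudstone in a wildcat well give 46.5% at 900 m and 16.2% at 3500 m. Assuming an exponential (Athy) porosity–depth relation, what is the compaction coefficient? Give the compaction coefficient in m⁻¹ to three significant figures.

Working in km (1 km = 1000 m; c in km⁻¹ = c in m⁻¹ × 1000):
Athy: n(d) = n₀ e^(−cd) ⇒ n₁/n₂ = e^{c(d₂−d₁)} ⇒ c = ln(n₁/n₂)/(d₂−d₁)
c = ln(0.465/0.162) / (3.5 − 0.9) = ln(2.87) / 2.6 = 1.0544 / 2.6 = 0.4056 km⁻¹

0.000406 m⁻¹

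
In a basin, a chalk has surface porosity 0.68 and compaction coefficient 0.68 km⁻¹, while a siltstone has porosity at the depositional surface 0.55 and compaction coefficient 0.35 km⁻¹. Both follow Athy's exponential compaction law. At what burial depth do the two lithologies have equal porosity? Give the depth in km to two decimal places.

0.64 km

Set n₀ₐ e^(−βₐz) = n₀ᵦ e^(−βᵦz) ⇒ ln(n₀ₐ/n₀ᵦ) = (βₐ − βᵦ)·z
z = ln(0.68/0.55) / (0.68 − 0.35) = 0.2122 / 0.33 = 0.643 km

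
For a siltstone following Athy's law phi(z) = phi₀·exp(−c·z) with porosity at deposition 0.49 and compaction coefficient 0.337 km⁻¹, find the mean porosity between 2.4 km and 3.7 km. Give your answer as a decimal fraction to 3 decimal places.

⟨phi⟩ = (1/(z₂−z₁)) ∫ phi₀ e^(−cz) dz = phi₀·(e^(−c·z₁) − e^(−c·z₂)) / (c·(z₂−z₁))
e^(−0.337×2.4) = 0.4454; e^(−0.337×3.7) = 0.2874
⟨phi⟩ = 0.49 × (0.4454 − 0.2874) / (0.337 × 1.3) = 0.49 × 0.3606 = 0.1767

0.177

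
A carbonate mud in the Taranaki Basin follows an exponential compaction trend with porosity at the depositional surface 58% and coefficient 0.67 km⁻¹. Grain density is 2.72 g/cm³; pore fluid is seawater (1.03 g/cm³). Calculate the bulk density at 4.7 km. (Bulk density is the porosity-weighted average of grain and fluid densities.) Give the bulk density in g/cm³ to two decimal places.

2.68 g/cm³

Porosity at depth: phi = 0.58·exp(−0.67×4.7) = 0.58×0.0429 = 0.0249
Bulk density: ρ_b = (1−phi)ρ_g + phi·ρ_f = 0.9751×2.72 + 0.0249×1.03
       = 2.652 + 0.026 = 2.678 g/cm³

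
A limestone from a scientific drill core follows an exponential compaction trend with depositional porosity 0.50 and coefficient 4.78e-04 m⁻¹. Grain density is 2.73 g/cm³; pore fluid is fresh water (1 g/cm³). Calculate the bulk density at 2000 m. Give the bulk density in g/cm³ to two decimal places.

Working in km (1 km = 1000 m; β in km⁻¹ = β in m⁻¹ × 1000):
Porosity at depth: n = 0.5·exp(−0.478×2) = 0.5×0.3844 = 0.1922
Bulk density: ρ_b = (1−n)ρ_g + n·ρ_f = 0.8078×2.73 + 0.1922×1
       = 2.205 + 0.192 = 2.397 g/cm³

2.40 g/cm³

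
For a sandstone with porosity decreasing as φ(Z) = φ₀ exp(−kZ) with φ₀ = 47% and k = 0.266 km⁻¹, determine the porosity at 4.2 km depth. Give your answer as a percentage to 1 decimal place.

15.4%

φ = φ₀·exp(−k·Z) = 0.47 × exp(−0.266 × 4.2) = 0.47 × exp(−1.117)
  = 0.47 × 0.3272 = 0.1538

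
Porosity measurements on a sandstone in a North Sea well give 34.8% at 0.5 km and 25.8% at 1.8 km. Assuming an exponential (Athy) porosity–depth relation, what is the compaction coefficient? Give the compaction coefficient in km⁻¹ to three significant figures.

Athy: phi(z) = phi₀ e^(−βz) ⇒ phi₁/phi₂ = e^{β(z₂−z₁)} ⇒ β = ln(phi₁/phi₂)/(z₂−z₁)
β = ln(0.348/0.258) / (1.8 − 0.5) = ln(1.349) / 1.3 = 0.2992 / 1.3 = 0.2302 km⁻¹

0.230 km⁻¹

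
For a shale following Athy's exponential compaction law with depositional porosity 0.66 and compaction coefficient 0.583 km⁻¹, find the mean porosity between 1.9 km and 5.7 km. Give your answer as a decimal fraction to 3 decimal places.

⟨phi⟩ = (1/(d₂−d₁)) ∫ phi₀ e^(−cd) dd = phi₀·(e^(−c·d₁) − e^(−c·d₂)) / (c·(d₂−d₁))
e^(−0.583×1.9) = 0.3303; e^(−0.583×5.7) = 0.0360
⟨phi⟩ = 0.66 × (0.3303 − 0.0360) / (0.583 × 3.8) = 0.66 × 0.1328 = 0.0877

0.088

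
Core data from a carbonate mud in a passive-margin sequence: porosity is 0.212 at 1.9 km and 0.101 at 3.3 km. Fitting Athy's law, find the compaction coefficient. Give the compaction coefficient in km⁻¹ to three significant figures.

0.530 km⁻¹

Athy: φ(d) = φ₀ e^(−βd) ⇒ φ₁/φ₂ = e^{β(d₂−d₁)} ⇒ β = ln(φ₁/φ₂)/(d₂−d₁)
β = ln(0.212/0.101) / (3.3 − 1.9) = ln(2.099) / 1.4 = 0.7415 / 1.4 = 0.5296 km⁻¹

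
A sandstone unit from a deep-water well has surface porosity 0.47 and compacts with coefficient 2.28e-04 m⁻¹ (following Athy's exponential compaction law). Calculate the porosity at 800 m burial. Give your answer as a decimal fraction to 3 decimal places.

Working in km (1 km = 1000 m; k in km⁻¹ = k in m⁻¹ × 1000):
φ = φ₀·exp(−k·d) = 0.47 × exp(−0.228 × 0.8) = 0.47 × exp(−0.1824)
  = 0.47 × 0.8333 = 0.3916

0.392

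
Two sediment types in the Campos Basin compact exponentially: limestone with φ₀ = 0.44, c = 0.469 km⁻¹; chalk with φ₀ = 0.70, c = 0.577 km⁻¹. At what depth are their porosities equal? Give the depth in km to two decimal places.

Set φ₀ₐ e^(−cₐd) = φ₀ᵦ e^(−cᵦd) ⇒ ln(φ₀ₐ/φ₀ᵦ) = (cₐ − cᵦ)·d
d = ln(0.44/0.7) / (0.469 − 0.577) = -0.4643 / -0.108 = 4.299 km

4.30 km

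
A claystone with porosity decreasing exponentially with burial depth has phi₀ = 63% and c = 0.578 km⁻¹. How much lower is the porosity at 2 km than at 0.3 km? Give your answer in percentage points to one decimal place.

phi(0.3) = 0.63·e^(−0.578×0.3) = 0.5297
phi(2) = 0.63·e^(−0.578×2) = 0.1983
Δphi = 0.5297 − 0.1983 = 0.3314

33.1 percentage points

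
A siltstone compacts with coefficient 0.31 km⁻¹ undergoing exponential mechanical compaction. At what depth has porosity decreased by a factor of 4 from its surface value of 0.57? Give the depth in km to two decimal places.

phi/phi₀ = 1/4 ⇒ exp(−β·d) = 1/4 ⇒ d = ln(4) / β
d = 1.3863 / 0.31 = 4.472 km

4.47 km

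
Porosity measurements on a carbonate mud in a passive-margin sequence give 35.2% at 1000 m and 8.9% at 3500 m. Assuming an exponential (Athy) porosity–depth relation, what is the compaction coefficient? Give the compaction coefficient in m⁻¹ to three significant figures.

0.000550 m⁻¹

Working in km (1 km = 1000 m; β in km⁻¹ = β in m⁻¹ × 1000):
Athy: φ(d) = φ₀ e^(−βd) ⇒ φ₁/φ₂ = e^{β(d₂−d₁)} ⇒ β = ln(φ₁/φ₂)/(d₂−d₁)
β = ln(0.352/0.089) / (3.5 − 1) = ln(3.955) / 2.5 = 1.3750 / 2.5 = 0.55 km⁻¹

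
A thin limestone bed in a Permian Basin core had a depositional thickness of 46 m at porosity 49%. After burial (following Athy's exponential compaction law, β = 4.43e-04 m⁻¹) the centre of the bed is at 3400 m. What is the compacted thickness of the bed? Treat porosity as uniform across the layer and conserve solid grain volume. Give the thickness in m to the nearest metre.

Working in km (1 km = 1000 m; β in km⁻¹ = β in m⁻¹ × 1000):
Porosity at 3.4 km: phi = 0.49·exp(−0.443×3.4) = 0.1087
Solid-volume conservation: h(1−phi) = h₀(1−phi₀) ⇒ h = h₀·(1−phi₀)/(1−phi)
h = 0.046 × (1 − 0.49)/(1 − 0.1087) = 0.046 × 0.5722 = 0.0263 km

26 m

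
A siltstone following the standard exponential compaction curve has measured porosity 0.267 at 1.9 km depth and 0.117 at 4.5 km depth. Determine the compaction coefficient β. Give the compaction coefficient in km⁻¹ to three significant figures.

Athy: phi(z) = phi₀ e^(−βz) ⇒ phi₁/phi₂ = e^{β(z₂−z₁)} ⇒ β = ln(phi₁/phi₂)/(z₂−z₁)
β = ln(0.267/0.117) / (4.5 − 1.9) = ln(2.282) / 2.6 = 0.8251 / 2.6 = 0.3173 km⁻¹

0.317 km⁻¹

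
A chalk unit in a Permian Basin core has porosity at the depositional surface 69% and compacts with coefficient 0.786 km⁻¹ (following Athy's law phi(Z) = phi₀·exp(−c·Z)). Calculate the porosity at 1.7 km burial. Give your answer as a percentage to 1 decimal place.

18.1%

phi = phi₀·exp(−c·Z) = 0.69 × exp(−0.786 × 1.7) = 0.69 × exp(−1.336)
  = 0.69 × 0.2628 = 0.1814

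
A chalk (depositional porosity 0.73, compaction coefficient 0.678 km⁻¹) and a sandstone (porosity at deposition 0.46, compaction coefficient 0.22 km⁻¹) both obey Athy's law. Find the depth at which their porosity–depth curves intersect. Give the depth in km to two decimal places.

Set phi₀ₐ e^(−cₐZ) = phi₀ᵦ e^(−cᵦZ) ⇒ ln(phi₀ₐ/phi₀ᵦ) = (cₐ − cᵦ)·Z
Z = ln(0.73/0.46) / (0.678 − 0.22) = 0.4618 / 0.458 = 1.008 km

1.01 km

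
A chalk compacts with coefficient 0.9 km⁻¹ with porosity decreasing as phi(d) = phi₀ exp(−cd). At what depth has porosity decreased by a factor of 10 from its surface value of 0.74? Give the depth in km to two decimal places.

phi/phi₀ = 1/10 ⇒ exp(−c·d) = 1/10 ⇒ d = ln(10) / c
d = 2.3026 / 0.9 = 2.558 km

2.56 km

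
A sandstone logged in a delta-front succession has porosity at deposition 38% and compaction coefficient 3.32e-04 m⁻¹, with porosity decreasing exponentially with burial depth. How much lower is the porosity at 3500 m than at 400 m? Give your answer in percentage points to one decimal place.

Working in km (1 km = 1000 m; β in km⁻¹ = β in m⁻¹ × 1000):
phi(0.4) = 0.38·e^(−0.332×0.4) = 0.3327
phi(3.5) = 0.38·e^(−0.332×3.5) = 0.1189
Δphi = 0.3327 − 0.1189 = 0.2139

21.4 percentage points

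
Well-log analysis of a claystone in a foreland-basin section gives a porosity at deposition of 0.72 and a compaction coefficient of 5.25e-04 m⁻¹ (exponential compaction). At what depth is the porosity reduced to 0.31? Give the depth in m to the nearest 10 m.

1610 m

Working in km (1 km = 1000 m; β in km⁻¹ = β in m⁻¹ × 1000):
Invert Athy's law: Z = ln(φ₀/φ) / β
Z = ln(0.72/0.31) / 0.525 = ln(2.323) / 0.525 = 0.8427 / 0.525 = 1.605 km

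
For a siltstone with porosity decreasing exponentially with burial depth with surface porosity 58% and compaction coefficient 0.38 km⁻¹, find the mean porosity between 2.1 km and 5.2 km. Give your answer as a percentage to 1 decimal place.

15.3%

⟨n⟩ = (1/(Z₂−Z₁)) ∫ n₀ e^(−kZ) dZ = n₀·(e^(−k·Z₁) − e^(−k·Z₂)) / (k·(Z₂−Z₁))
e^(−0.38×2.1) = 0.4502; e^(−0.38×5.2) = 0.1386
⟨n⟩ = 0.58 × (0.4502 − 0.1386) / (0.38 × 3.1) = 0.58 × 0.2645 = 0.1534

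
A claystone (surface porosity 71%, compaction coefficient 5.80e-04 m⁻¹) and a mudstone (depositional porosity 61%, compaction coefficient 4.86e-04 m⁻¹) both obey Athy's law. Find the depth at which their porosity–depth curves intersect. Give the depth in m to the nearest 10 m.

1610 m

Working in km (1 km = 1000 m; β in km⁻¹ = β in m⁻¹ × 1000):
Set n₀ₐ e^(−βₐz) = n₀ᵦ e^(−βᵦz) ⇒ ln(n₀ₐ/n₀ᵦ) = (βₐ − βᵦ)·z
z = ln(0.71/0.61) / (0.58 − 0.486) = 0.1518 / 0.094 = 1.615 km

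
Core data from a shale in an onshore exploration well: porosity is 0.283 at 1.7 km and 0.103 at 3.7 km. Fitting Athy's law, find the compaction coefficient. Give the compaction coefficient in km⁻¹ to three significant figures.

0.505 km⁻¹

Athy: n(d) = n₀ e^(−cd) ⇒ n₁/n₂ = e^{c(d₂−d₁)} ⇒ c = ln(n₁/n₂)/(d₂−d₁)
c = ln(0.283/0.103) / (3.7 − 1.7) = ln(2.748) / 2 = 1.0107 / 2 = 0.5054 km⁻¹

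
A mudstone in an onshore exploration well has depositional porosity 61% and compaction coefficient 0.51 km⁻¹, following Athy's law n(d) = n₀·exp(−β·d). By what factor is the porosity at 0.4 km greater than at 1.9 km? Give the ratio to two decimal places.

n(d₁)/n(d₂) = e^(−β·d₁)/e^(−β·d₂) = e^{β(d₂−d₁)}
= exp(0.51 × 1.5) = exp(0.765) = 2.1490

2.15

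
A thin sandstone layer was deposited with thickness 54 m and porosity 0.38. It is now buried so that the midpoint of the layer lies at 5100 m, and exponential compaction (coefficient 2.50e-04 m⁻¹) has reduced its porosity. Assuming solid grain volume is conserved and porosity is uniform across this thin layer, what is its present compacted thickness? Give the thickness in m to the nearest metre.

37 m

Working in km (1 km = 1000 m; β in km⁻¹ = β in m⁻¹ × 1000):
Porosity at 5.1 km: n = 0.38·exp(−0.25×5.1) = 0.1062
Solid-volume conservation: h(1−n) = h₀(1−n₀) ⇒ h = h₀·(1−n₀)/(1−n)
h = 0.054 × (1 − 0.38)/(1 − 0.1062) = 0.054 × 0.6937 = 0.0375 km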